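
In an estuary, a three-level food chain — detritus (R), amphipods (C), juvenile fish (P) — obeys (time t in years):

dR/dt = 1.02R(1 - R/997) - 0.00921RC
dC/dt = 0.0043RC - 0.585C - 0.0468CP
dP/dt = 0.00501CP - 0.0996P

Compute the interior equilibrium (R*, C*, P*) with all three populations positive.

R* ≈ 818, C* ≈ 19.9, P* ≈ 62.7

From dP/dt = 0: 0.00501C* = 0.0996, so C* = 19.9.
From dR/dt = 0: 1.02(1 - R*/997) = 0.00921·19.9, giving R* = 997·(1 - 0.18) = 818.
From dC/dt = 0: 0.0043·818 - 0.585 = 0.0468P*, so P* = 2.93/0.0468 = 62.7.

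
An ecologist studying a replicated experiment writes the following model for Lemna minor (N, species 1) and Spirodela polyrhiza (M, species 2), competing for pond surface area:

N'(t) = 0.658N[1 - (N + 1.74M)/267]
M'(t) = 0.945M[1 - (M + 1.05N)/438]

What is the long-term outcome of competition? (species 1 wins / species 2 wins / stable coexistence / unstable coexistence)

species 2 excludes species 1

Compare the nullcline intercepts: K1/α12 = 267/1.74 = 153 < K2 = 438; K2/α21 = 438/1.05 = 417 > K1 = 267.
Since the inequalities point opposite ways, species 2 can invade but species 1 cannot.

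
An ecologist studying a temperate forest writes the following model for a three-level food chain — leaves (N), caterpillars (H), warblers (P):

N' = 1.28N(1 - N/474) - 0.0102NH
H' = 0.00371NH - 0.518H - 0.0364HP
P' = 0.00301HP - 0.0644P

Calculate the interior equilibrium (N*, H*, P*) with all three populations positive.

N* ≈ 393, H* ≈ 21.4, P* ≈ 25.8

From dP/dt = 0: 0.00301H* = 0.0644, so H* = 21.4.
From dN/dt = 0: 1.28(1 - N*/474) = 0.0102·21.4, giving N* = 474·(1 - 0.17) = 393.
From dH/dt = 0: 0.00371·393 - 0.518 = 0.0364P*, so P* = 0.941/0.0364 = 25.8.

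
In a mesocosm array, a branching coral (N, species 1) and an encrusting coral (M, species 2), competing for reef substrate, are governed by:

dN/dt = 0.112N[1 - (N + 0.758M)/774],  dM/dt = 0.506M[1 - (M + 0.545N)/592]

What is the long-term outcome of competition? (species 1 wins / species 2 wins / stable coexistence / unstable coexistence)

Compare the nullcline intercepts: K1/α12 = 774/0.758 = 1020 > K2 = 592; K2/α21 = 592/0.545 = 1090 > K1 = 774.
Since both inequalities hold, each species can invade when rare, so the interior equilibrium is stable.

stable coexistence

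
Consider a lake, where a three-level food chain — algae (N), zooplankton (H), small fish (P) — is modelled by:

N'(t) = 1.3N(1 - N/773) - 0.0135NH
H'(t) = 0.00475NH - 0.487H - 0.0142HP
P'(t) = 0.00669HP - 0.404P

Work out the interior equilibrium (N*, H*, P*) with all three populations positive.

N* ≈ 288, H* ≈ 60.4, P* ≈ 62.1

From dP/dt = 0: 0.00669H* = 0.404, so H* = 60.4.
From dN/dt = 0: 1.3(1 - N*/773) = 0.0135·60.4, giving N* = 773·(1 - 0.627) = 288.
From dH/dt = 0: 0.00475·288 - 0.487 = 0.0142P*, so P* = 0.882/0.0142 = 62.1.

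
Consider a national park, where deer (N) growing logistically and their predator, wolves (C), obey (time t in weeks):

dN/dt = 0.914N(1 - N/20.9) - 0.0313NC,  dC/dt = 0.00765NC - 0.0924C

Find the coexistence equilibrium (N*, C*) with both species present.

N* ≈ 12.1, C* ≈ 12.3

From dC/dt = 0 with C > 0: 0.00765N* = 0.0924, so N* = 12.1.
Substitute into dN/dt = 0: 0.914(1 - 12.1/20.9) = 0.0313C*.
The bracket is 0.422, giving C* = 0.386/0.0313 = 12.3.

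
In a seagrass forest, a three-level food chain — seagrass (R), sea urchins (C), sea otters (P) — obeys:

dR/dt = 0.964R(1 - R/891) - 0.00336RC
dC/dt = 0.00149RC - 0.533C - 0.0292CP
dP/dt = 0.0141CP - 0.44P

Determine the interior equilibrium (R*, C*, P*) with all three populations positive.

R* ≈ 794, C* ≈ 31.2, P* ≈ 22.3

From dP/dt = 0: 0.0141C* = 0.44, so C* = 31.2.
From dR/dt = 0: 0.964(1 - R*/891) = 0.00336·31.2, giving R* = 891·(1 - 0.109) = 794.
From dC/dt = 0: 0.00149·794 - 0.533 = 0.0292P*, so P* = 0.65/0.0292 = 22.3.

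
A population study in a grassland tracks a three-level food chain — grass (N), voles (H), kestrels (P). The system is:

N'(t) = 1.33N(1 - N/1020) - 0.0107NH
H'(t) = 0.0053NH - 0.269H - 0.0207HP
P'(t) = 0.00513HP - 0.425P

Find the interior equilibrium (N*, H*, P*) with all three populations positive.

From dP/dt = 0: 0.00513H* = 0.425, so H* = 82.8.
From dN/dt = 0: 1.33(1 - N*/1020) = 0.0107·82.8, giving N* = 1020·(1 - 0.667) = 340.
From dH/dt = 0: 0.0053·340 - 0.269 = 0.0207P*, so P* = 1.53/0.0207 = 74.1.

N* ≈ 340, H* ≈ 82.8, P* ≈ 74.1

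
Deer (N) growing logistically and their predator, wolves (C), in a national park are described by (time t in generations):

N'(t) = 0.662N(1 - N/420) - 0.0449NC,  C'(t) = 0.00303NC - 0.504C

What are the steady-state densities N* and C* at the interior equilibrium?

From dC/dt = 0 with C > 0: 0.00303N* = 0.504, so N* = 166.
Substitute into dN/dt = 0: 0.662(1 - 166/420) = 0.0449C*.
The bracket is 0.604, giving C* = 0.4/0.0449 = 8.9.

N* ≈ 166, C* ≈ 8.9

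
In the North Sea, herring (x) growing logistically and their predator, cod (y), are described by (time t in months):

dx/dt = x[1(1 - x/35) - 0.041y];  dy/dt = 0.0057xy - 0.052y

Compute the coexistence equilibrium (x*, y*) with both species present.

From dy/dt = 0 with y > 0: 0.0057x* = 0.052, so x* = 9.12.
Substitute into dx/dt = 0: 1(1 - 9.12/35) = 0.041y*.
The bracket is 0.739, giving y* = 0.739/0.041 = 18.

x* ≈ 9.12, y* ≈ 18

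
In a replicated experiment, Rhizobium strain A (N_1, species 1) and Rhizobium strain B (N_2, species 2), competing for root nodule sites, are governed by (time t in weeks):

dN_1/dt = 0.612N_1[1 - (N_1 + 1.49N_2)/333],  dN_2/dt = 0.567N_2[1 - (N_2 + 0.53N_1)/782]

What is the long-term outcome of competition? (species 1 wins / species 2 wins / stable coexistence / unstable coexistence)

Compare the nullcline intercepts: K1/α12 = 333/1.49 = 223 < K2 = 782; K2/α21 = 782/0.53 = 1480 > K1 = 333.
Since the inequalities point opposite ways, species 2 can invade but species 1 cannot.

species 2 excludes species 1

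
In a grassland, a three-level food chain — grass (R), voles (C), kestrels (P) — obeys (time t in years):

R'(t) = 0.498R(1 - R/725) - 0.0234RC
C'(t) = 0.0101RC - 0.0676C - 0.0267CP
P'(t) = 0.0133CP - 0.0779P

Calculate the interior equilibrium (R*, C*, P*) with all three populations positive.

From dP/dt = 0: 0.0133C* = 0.0779, so C* = 5.86.
From dR/dt = 0: 0.498(1 - R*/725) = 0.0234·5.86, giving R* = 725·(1 - 0.275) = 525.
From dC/dt = 0: 0.0101·525 - 0.0676 = 0.0267P*, so P* = 5.24/0.0267 = 196.

R* ≈ 525, C* ≈ 5.86, P* ≈ 196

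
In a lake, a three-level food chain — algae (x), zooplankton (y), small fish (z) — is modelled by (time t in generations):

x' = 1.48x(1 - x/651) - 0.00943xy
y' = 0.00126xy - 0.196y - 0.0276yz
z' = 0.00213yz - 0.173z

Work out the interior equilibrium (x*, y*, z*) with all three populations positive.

From dz/dt = 0: 0.00213y* = 0.173, so y* = 81.2.
From dx/dt = 0: 1.48(1 - x*/651) = 0.00943·81.2, giving x* = 651·(1 - 0.518) = 314.
From dy/dt = 0: 0.00126·314 - 0.196 = 0.0276z*, so z* = 0.2/0.0276 = 7.24.

x* ≈ 314, y* ≈ 81.2, z* ≈ 7.24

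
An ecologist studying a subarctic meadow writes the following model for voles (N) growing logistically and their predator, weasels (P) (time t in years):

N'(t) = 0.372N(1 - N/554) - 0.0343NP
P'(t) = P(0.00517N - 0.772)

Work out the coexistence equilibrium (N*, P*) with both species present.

N* ≈ 149, P* ≈ 7.92

From dP/dt = 0 with P > 0: 0.00517N* = 0.772, so N* = 149.
Substitute into dN/dt = 0: 0.372(1 - 149/554) = 0.0343P*.
The bracket is 0.73, giving P* = 0.272/0.0343 = 7.92.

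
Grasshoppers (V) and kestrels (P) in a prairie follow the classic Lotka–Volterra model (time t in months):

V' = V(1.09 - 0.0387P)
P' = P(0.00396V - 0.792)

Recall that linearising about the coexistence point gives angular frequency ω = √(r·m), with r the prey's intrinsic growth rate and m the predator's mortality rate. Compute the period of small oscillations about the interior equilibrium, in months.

T ≈ 6.76 months

Here r = 1.09 and m = 0.792, so r·m = 0.863.
ω = √0.863 = 0.929 per month, hence T = 2π/ω ≈ 6.76 months.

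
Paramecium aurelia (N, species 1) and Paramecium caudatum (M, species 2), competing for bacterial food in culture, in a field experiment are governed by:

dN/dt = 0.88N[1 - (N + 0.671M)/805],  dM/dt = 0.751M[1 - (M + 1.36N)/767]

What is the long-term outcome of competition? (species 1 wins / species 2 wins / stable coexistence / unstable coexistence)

species 1 excludes species 2

Compare the nullcline intercepts: K1/α12 = 805/0.671 = 1200 > K2 = 767; K2/α21 = 767/1.36 = 564 < K1 = 805.
Since the inequalities point opposite ways, species 1 can invade but species 2 cannot.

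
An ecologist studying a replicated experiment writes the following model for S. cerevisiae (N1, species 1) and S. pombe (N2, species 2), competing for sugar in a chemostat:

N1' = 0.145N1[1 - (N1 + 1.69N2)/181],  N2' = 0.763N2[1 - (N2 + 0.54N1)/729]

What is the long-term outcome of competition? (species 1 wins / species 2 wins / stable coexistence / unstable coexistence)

species 2 excludes species 1

Compare the nullcline intercepts: K1/α12 = 181/1.69 = 107 < K2 = 729; K2/α21 = 729/0.54 = 1350 > K1 = 181.
Since the inequalities point opposite ways, species 2 can invade but species 1 cannot.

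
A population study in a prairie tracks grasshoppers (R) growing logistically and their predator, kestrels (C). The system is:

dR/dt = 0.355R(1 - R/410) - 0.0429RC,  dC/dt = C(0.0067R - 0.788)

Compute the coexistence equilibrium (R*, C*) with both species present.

From dC/dt = 0 with C > 0: 0.0067R* = 0.788, so R* = 118.
Substitute into dR/dt = 0: 0.355(1 - 118/410) = 0.0429C*.
The bracket is 0.713, giving C* = 0.253/0.0429 = 5.9.

R* ≈ 118, C* ≈ 5.9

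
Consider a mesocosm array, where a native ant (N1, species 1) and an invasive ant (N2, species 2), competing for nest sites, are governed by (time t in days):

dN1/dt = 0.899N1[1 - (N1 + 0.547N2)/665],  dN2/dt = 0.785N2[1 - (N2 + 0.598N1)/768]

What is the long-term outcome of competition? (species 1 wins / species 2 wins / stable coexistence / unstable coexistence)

Compare the nullcline intercepts: K1/α12 = 665/0.547 = 1220 > K2 = 768; K2/α21 = 768/0.598 = 1280 > K1 = 665.
Since both inequalities hold, each species can invade when rare, so the interior equilibrium is stable.

stable coexistence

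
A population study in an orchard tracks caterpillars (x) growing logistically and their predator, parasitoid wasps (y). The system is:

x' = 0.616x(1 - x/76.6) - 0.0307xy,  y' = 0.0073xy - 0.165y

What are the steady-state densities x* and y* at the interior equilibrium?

From dy/dt = 0 with y > 0: 0.0073x* = 0.165, so x* = 22.6.
Substitute into dx/dt = 0: 0.616(1 - 22.6/76.6) = 0.0307y*.
The bracket is 0.705, giving y* = 0.434/0.0307 = 14.1.

x* ≈ 22.6, y* ≈ 14.1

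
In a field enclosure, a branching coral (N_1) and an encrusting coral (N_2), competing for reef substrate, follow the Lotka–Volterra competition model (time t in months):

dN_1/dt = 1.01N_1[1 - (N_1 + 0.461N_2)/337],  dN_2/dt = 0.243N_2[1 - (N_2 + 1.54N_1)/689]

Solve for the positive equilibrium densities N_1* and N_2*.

N_1* ≈ 66.8, N_2* ≈ 586

Setting both brackets to zero gives the nullclines N_1 + 0.461N_2 = 337 and 1.54N_1 + N_2 = 689.
Substituting N_2 = 689 - 1.54N_1 into the first: N_1(1 - 0.461·1.54) = 337 - 0.461·689.
So N_1* = 19.4/0.29 = 66.8, and then N_2* = 689 - 1.54·66.8 = 586.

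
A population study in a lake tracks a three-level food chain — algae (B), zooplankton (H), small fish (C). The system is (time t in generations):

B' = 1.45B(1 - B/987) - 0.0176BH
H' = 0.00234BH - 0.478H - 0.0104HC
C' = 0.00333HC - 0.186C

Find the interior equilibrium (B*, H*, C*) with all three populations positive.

From dC/dt = 0: 0.00333H* = 0.186, so H* = 55.9.
From dB/dt = 0: 1.45(1 - B*/987) = 0.0176·55.9, giving B* = 987·(1 - 0.678) = 318.
From dH/dt = 0: 0.00234·318 - 0.478 = 0.0104C*, so C* = 0.266/0.0104 = 25.6.

B* ≈ 318, H* ≈ 55.9, C* ≈ 25.6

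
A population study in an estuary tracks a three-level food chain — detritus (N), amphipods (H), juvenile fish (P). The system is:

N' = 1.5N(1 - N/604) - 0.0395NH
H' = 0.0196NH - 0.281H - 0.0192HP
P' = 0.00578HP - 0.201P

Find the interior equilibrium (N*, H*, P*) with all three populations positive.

From dP/dt = 0: 0.00578H* = 0.201, so H* = 34.8.
From dN/dt = 0: 1.5(1 - N*/604) = 0.0395·34.8, giving N* = 604·(1 - 0.916) = 50.9.
From dH/dt = 0: 0.0196·50.9 - 0.281 = 0.0192P*, so P* = 0.716/0.0192 = 37.3.

N* ≈ 50.9, H* ≈ 34.8, P* ≈ 37.3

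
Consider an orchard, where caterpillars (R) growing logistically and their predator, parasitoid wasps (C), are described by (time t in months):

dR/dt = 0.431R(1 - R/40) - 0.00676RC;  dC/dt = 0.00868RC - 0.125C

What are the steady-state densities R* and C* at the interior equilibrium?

From dC/dt = 0 with C > 0: 0.00868R* = 0.125, so R* = 14.4.
Substitute into dR/dt = 0: 0.431(1 - 14.4/40) = 0.00676C*.
The bracket is 0.64, giving C* = 0.276/0.00676 = 40.8.

R* ≈ 14.4, C* ≈ 40.8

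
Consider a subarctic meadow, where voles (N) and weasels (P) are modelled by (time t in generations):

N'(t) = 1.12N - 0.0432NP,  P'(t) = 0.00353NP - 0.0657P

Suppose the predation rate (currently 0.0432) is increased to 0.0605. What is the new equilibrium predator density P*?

P* ≈ 18.5

At the interior fixed point, setting dN/dt = 0 with N > 0 fixes P* = (prey growth rate)/(NP coefficient) — independent of the other coefficients.
With the change, P* = 1.12/0.0605 = 18.5; it falls from 25.9.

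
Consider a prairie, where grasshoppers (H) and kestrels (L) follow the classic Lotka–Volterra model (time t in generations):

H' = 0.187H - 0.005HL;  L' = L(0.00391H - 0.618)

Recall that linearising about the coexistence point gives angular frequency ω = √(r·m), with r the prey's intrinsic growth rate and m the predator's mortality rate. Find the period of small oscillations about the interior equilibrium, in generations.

T ≈ 18.5 generations

Here r = 0.187 and m = 0.618, so r·m = 0.116.
ω = √0.116 = 0.34 per generation, hence T = 2π/ω ≈ 18.5 generations.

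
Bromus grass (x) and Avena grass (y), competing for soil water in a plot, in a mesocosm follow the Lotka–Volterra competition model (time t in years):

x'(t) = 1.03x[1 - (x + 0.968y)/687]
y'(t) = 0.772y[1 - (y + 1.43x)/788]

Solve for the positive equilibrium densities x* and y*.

Setting both brackets to zero gives the nullclines x + 0.968y = 687 and 1.43x + y = 788.
Substituting y = 788 - 1.43x into the first: x(1 - 0.968·1.43) = 687 - 0.968·788.
So x* = -75.8/-0.384 = 197, and then y* = 788 - 1.43·197 = 506.

x* ≈ 197, y* ≈ 506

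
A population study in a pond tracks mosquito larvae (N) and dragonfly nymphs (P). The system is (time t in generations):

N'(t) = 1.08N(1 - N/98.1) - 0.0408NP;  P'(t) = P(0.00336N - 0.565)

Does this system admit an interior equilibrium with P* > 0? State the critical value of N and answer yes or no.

The predator equation gives dP/dt > 0 only when N > 0.565/0.00336 = 168.
Without the predator, N → K = 98.1. Since 98.1 < 168, the predator cannot invade.

Threshold N = 168; K < 168, so no, the predator goes extinct.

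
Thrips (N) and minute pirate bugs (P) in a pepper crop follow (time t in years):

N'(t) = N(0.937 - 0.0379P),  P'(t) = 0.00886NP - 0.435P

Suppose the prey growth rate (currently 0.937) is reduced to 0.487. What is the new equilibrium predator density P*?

P* ≈ 12.8

At the interior fixed point, setting dN/dt = 0 with N > 0 fixes P* = (prey growth rate)/(NP coefficient) — independent of the other coefficients.
With the change, P* = 0.487/0.0379 = 12.8; it falls from 24.7.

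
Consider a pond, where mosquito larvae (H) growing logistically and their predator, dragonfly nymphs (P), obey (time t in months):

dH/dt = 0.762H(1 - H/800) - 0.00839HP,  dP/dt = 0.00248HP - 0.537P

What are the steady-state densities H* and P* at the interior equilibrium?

From dP/dt = 0 with P > 0: 0.00248H* = 0.537, so H* = 217.
Substitute into dH/dt = 0: 0.762(1 - 217/800) = 0.00839P*.
The bracket is 0.729, giving P* = 0.556/0.00839 = 66.2.

H* ≈ 217, P* ≈ 66.2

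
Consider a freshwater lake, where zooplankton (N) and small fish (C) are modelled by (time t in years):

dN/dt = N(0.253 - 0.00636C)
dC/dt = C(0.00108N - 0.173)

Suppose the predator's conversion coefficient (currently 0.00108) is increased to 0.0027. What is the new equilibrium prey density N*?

At the interior fixed point, setting dC/dt = 0 with C > 0 fixes N* = (predator death rate)/(NC coefficient) — independent of the other coefficients.
With the change, N* = 0.173/0.0027 = 64.1; it falls from 160.

N* ≈ 64.1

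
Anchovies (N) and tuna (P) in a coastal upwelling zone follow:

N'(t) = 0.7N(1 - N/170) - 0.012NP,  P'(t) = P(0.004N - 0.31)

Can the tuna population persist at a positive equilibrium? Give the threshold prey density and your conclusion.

Threshold N = 77.5; K > 77.5, so yes, the predator persists.

The predator equation gives dP/dt > 0 only when N > 0.31/0.004 = 77.5.
Without the predator, N → K = 170. Since 170 > 77.5, the predator can invade and persist.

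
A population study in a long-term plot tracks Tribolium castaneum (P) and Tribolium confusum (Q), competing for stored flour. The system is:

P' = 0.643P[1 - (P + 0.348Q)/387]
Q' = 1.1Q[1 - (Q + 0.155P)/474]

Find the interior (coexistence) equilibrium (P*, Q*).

P* ≈ 235, Q* ≈ 438

Setting both brackets to zero gives the nullclines P + 0.348Q = 387 and 0.155P + Q = 474.
Substituting Q = 474 - 0.155P into the first: P(1 - 0.348·0.155) = 387 - 0.348·474.
So P* = 222/0.946 = 235, and then Q* = 474 - 0.155·235 = 438.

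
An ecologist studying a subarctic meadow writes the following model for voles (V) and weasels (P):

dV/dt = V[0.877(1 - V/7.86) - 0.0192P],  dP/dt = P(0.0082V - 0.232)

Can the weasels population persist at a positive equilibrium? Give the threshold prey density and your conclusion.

The predator equation gives dP/dt > 0 only when V > 0.232/0.0082 = 28.3.
Without the predator, V → K = 7.86. Since 7.86 < 28.3, the predator cannot invade.

Threshold V = 28.3; K < 28.3, so no, the predator goes extinct.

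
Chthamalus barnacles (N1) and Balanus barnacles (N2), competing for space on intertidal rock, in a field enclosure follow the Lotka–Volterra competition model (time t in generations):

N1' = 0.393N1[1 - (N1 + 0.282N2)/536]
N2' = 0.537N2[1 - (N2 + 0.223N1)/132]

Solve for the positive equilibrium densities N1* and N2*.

Setting both brackets to zero gives the nullclines N1 + 0.282N2 = 536 and 0.223N1 + N2 = 132.
Substituting N2 = 132 - 0.223N1 into the first: N1(1 - 0.282·0.223) = 536 - 0.282·132.
So N1* = 499/0.937 = 532, and then N2* = 132 - 0.223·532 = 13.3.

N1* ≈ 532, N2* ≈ 13.3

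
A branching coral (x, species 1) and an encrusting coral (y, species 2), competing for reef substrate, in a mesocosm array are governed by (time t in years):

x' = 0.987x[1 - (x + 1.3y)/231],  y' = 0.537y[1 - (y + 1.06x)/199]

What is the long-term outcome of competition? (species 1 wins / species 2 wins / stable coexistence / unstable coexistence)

Compare the nullcline intercepts: K1/α12 = 231/1.3 = 178 < K2 = 199; K2/α21 = 199/1.06 = 188 < K1 = 231.
Since both are reversed, neither can invade when rare; the interior point is a saddle.

unstable coexistence (outcome depends on initial conditions)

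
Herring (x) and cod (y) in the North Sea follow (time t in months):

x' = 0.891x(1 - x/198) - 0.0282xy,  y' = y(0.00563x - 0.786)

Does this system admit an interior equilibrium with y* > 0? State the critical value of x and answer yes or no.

The predator equation gives dy/dt > 0 only when x > 0.786/0.00563 = 140.
Without the predator, x → K = 198. Since 198 > 140, the predator can invade and persist.

Threshold x = 140; K > 140, so yes, the predator persists.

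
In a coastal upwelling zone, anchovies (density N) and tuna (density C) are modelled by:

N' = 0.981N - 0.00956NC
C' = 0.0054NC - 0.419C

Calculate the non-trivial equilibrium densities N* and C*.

N* ≈ 77.6, C* ≈ 103

Set dC/dt = 0 with C > 0: 0.0054N - 0.419 = 0, so N* = 0.419/0.0054 = 77.6.
Set dN/dt = 0 with N > 0: 0.981 - 0.00956C = 0, so C* = 0.981/0.00956 = 103.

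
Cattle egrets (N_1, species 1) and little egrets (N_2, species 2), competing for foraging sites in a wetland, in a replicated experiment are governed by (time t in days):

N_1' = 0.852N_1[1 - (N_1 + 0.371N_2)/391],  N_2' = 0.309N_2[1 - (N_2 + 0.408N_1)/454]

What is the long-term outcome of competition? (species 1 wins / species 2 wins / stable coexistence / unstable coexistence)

Compare the nullcline intercepts: K1/α12 = 391/0.371 = 1050 > K2 = 454; K2/α21 = 454/0.408 = 1110 > K1 = 391.
Since both inequalities hold, each species can invade when rare, so the interior equilibrium is stable.

stable coexistence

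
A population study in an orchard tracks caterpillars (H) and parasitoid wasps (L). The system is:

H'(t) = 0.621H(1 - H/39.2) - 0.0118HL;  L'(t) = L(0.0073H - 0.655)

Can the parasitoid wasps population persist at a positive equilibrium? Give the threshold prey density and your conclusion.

The predator equation gives dL/dt > 0 only when H > 0.655/0.0073 = 89.7.
Without the predator, H → K = 39.2. Since 39.2 < 89.7, the predator cannot invade.

Threshold H = 89.7; K < 89.7, so no, the predator goes extinct.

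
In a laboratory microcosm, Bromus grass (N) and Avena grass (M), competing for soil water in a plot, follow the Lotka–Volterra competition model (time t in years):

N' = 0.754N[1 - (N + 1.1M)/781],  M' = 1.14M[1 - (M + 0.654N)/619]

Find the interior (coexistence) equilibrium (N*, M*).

Setting both brackets to zero gives the nullclines N + 1.1M = 781 and 0.654N + M = 619.
Substituting M = 619 - 0.654N into the first: N(1 - 1.1·0.654) = 781 - 1.1·619.
So N* = 100/0.281 = 357, and then M* = 619 - 0.654·357 = 386.

N* ≈ 357, M* ≈ 386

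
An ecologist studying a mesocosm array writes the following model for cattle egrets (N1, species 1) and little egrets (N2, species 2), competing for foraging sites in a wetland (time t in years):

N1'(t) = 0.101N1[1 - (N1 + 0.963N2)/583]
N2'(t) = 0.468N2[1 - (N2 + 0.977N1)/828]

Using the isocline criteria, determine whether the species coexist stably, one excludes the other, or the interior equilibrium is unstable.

species 2 excludes species 1

Compare the nullcline intercepts: K1/α12 = 583/0.963 = 605 < K2 = 828; K2/α21 = 828/0.977 = 847 > K1 = 583.
Since the inequalities point opposite ways, species 2 can invade but species 1 cannot.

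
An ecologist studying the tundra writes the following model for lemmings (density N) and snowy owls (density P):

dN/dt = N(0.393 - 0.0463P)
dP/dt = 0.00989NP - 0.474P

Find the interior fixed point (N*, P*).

N* ≈ 47.9, P* ≈ 8.49

Set dP/dt = 0 with P > 0: 0.00989N - 0.474 = 0, so N* = 0.474/0.00989 = 47.9.
Set dN/dt = 0 with N > 0: 0.393 - 0.0463P = 0, so P* = 0.393/0.0463 = 8.49.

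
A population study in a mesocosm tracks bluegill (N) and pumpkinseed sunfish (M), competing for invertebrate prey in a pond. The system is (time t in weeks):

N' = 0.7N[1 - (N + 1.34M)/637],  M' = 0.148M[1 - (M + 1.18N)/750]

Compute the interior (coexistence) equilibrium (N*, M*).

Setting both brackets to zero gives the nullclines N + 1.34M = 637 and 1.18N + M = 750.
Substituting M = 750 - 1.18N into the first: N(1 - 1.34·1.18) = 637 - 1.34·750.
So N* = -368/-0.581 = 633, and then M* = 750 - 1.18·633 = 2.86.

N* ≈ 633, M* ≈ 2.86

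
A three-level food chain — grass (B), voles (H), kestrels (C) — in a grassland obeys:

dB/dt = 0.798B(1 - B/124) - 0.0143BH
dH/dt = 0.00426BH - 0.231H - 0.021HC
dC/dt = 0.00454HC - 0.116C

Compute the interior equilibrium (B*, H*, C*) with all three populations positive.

From dC/dt = 0: 0.00454H* = 0.116, so H* = 25.6.
From dB/dt = 0: 0.798(1 - B*/124) = 0.0143·25.6, giving B* = 124·(1 - 0.458) = 67.2.
From dH/dt = 0: 0.00426·67.2 - 0.231 = 0.021C*, so C* = 0.0554/0.021 = 2.64.

B* ≈ 67.2, H* ≈ 25.6, C* ≈ 2.64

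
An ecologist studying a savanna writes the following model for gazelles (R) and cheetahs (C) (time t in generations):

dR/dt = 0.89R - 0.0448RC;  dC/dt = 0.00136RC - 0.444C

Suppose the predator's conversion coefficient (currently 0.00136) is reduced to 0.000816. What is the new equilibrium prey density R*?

At the interior fixed point, setting dC/dt = 0 with C > 0 fixes R* = (predator death rate)/(RC coefficient) — independent of the other coefficients.
With the change, R* = 0.444/0.000816 = 544; it rises from 326.

R* ≈ 544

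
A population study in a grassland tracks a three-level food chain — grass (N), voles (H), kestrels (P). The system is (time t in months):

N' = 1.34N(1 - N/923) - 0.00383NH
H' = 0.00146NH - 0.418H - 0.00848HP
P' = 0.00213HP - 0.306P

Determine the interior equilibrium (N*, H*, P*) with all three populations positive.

N* ≈ 544, H* ≈ 144, P* ≈ 44.4

From dP/dt = 0: 0.00213H* = 0.306, so H* = 144.
From dN/dt = 0: 1.34(1 - N*/923) = 0.00383·144, giving N* = 923·(1 - 0.411) = 544.
From dH/dt = 0: 0.00146·544 - 0.418 = 0.00848P*, so P* = 0.376/0.00848 = 44.4.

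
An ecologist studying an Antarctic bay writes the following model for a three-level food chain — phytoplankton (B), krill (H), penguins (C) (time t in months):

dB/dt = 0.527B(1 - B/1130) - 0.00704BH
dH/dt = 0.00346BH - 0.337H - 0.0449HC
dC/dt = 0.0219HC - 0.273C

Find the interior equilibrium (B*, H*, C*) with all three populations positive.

From dC/dt = 0: 0.0219H* = 0.273, so H* = 12.5.
From dB/dt = 0: 0.527(1 - B*/1130) = 0.00704·12.5, giving B* = 1130·(1 - 0.167) = 942.
From dH/dt = 0: 0.00346·942 - 0.337 = 0.0449C*, so C* = 2.92/0.0449 = 65.1.

B* ≈ 942, H* ≈ 12.5, C* ≈ 65.1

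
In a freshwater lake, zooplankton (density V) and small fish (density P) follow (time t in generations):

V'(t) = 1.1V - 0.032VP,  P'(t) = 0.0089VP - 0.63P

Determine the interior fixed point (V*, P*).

Set dP/dt = 0 with P > 0: 0.0089V - 0.63 = 0, so V* = 0.63/0.0089 = 70.8.
Set dV/dt = 0 with V > 0: 1.1 - 0.032P = 0, so P* = 1.1/0.032 = 34.4.

V* ≈ 70.8, P* ≈ 34.4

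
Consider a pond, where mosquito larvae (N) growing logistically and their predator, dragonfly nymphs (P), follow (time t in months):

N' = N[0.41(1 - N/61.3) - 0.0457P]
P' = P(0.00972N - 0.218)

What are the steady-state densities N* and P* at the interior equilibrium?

From dP/dt = 0 with P > 0: 0.00972N* = 0.218, so N* = 22.4.
Substitute into dN/dt = 0: 0.41(1 - 22.4/61.3) = 0.0457P*.
The bracket is 0.634, giving P* = 0.26/0.0457 = 5.69.

N* ≈ 22.4, P* ≈ 5.69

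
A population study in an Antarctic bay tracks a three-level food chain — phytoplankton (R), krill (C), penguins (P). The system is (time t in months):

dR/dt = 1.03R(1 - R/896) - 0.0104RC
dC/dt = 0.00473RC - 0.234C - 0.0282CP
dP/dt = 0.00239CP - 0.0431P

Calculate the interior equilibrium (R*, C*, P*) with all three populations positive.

R* ≈ 733, C* ≈ 18, P* ≈ 115

From dP/dt = 0: 0.00239C* = 0.0431, so C* = 18.
From dR/dt = 0: 1.03(1 - R*/896) = 0.0104·18, giving R* = 896·(1 - 0.182) = 733.
From dC/dt = 0: 0.00473·733 - 0.234 = 0.0282P*, so P* = 3.23/0.0282 = 115.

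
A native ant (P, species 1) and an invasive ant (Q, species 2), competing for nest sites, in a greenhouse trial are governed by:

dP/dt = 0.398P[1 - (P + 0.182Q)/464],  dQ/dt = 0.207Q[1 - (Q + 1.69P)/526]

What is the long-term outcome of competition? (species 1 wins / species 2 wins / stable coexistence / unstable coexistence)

species 1 excludes species 2

Compare the nullcline intercepts: K1/α12 = 464/0.182 = 2550 > K2 = 526; K2/α21 = 526/1.69 = 311 < K1 = 464.
Since the inequalities point opposite ways, species 1 can invade but species 2 cannot.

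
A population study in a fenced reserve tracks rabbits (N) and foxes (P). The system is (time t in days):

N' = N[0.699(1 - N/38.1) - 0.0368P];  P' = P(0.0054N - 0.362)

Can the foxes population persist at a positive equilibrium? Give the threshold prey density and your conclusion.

Threshold N = 67; K < 67, so no, the predator goes extinct.

The predator equation gives dP/dt > 0 only when N > 0.362/0.0054 = 67.
Without the predator, N → K = 38.1. Since 38.1 < 67, the predator cannot invade.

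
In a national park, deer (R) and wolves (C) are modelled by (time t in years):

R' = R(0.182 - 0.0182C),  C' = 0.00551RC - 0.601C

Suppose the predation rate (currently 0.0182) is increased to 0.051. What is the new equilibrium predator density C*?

C* ≈ 3.57

At the interior fixed point, setting dR/dt = 0 with R > 0 fixes C* = (prey growth rate)/(RC coefficient) — independent of the other coefficients.
With the change, C* = 0.182/0.051 = 3.57; it falls from 10.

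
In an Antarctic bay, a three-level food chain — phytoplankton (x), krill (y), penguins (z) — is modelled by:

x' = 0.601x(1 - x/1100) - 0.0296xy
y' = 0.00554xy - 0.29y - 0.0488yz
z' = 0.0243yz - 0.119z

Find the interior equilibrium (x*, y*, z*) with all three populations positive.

From dz/dt = 0: 0.0243y* = 0.119, so y* = 4.9.
From dx/dt = 0: 0.601(1 - x*/1100) = 0.0296·4.9, giving x* = 1100·(1 - 0.241) = 835.
From dy/dt = 0: 0.00554·835 - 0.29 = 0.0488z*, so z* = 4.33/0.0488 = 88.8.

x* ≈ 835, y* ≈ 4.9, z* ≈ 88.8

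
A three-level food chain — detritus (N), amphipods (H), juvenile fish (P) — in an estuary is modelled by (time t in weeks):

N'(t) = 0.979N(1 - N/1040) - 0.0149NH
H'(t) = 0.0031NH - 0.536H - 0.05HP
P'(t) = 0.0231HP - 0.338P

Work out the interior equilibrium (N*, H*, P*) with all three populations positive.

N* ≈ 808, H* ≈ 14.6, P* ≈ 39.4

From dP/dt = 0: 0.0231H* = 0.338, so H* = 14.6.
From dN/dt = 0: 0.979(1 - N*/1040) = 0.0149·14.6, giving N* = 1040·(1 - 0.223) = 808.
From dH/dt = 0: 0.0031·808 - 0.536 = 0.05P*, so P* = 1.97/0.05 = 39.4.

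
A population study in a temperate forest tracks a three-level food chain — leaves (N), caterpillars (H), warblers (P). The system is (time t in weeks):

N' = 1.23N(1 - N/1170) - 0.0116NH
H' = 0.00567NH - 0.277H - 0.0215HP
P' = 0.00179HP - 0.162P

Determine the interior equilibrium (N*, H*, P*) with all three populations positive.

From dP/dt = 0: 0.00179H* = 0.162, so H* = 90.5.
From dN/dt = 0: 1.23(1 - N*/1170) = 0.0116·90.5, giving N* = 1170·(1 - 0.854) = 171.
From dH/dt = 0: 0.00567·171 - 0.277 = 0.0215P*, so P* = 0.695/0.0215 = 32.3.

N* ≈ 171, H* ≈ 90.5, P* ≈ 32.3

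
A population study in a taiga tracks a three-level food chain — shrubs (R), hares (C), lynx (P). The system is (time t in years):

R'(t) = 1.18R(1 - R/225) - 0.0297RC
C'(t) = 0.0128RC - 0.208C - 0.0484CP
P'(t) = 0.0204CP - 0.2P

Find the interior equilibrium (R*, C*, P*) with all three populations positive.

R* ≈ 169, C* ≈ 9.8, P* ≈ 40.5

From dP/dt = 0: 0.0204C* = 0.2, so C* = 9.8.
From dR/dt = 0: 1.18(1 - R*/225) = 0.0297·9.8, giving R* = 225·(1 - 0.247) = 169.
From dC/dt = 0: 0.0128·169 - 0.208 = 0.0484P*, so P* = 1.96/0.0484 = 40.5.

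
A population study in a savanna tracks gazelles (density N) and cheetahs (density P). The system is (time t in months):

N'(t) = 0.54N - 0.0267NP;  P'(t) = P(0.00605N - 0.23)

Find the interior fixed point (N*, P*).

N* ≈ 38, P* ≈ 20.2

Set dP/dt = 0 with P > 0: 0.00605N - 0.23 = 0, so N* = 0.23/0.00605 = 38.
Set dN/dt = 0 with N > 0: 0.54 - 0.0267P = 0, so P* = 0.54/0.0267 = 20.2.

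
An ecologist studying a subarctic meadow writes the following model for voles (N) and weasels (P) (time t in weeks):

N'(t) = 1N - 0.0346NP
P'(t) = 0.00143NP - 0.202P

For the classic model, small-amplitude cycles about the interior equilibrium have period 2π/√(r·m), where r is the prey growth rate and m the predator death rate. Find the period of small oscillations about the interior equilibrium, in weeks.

T ≈ 14 weeks

Here r = 1 and m = 0.202, so r·m = 0.202.
ω = √0.202 = 0.449 per week, hence T = 2π/ω ≈ 14 weeks.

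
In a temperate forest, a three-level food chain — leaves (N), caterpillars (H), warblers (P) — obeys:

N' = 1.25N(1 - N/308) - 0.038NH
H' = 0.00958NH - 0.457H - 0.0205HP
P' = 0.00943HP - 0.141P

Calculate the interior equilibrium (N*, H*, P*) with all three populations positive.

N* ≈ 168, H* ≈ 15, P* ≈ 56.2

From dP/dt = 0: 0.00943H* = 0.141, so H* = 15.
From dN/dt = 0: 1.25(1 - N*/308) = 0.038·15, giving N* = 308·(1 - 0.455) = 168.
From dH/dt = 0: 0.00958·168 - 0.457 = 0.0205P*, so P* = 1.15/0.0205 = 56.2.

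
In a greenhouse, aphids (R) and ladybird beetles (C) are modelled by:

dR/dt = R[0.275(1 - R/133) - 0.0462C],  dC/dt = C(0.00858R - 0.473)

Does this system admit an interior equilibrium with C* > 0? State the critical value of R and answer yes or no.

The predator equation gives dC/dt > 0 only when R > 0.473/0.00858 = 55.1.
Without the predator, R → K = 133. Since 133 > 55.1, the predator can invade and persist.

Threshold R = 55.1; K > 55.1, so yes, the predator persists.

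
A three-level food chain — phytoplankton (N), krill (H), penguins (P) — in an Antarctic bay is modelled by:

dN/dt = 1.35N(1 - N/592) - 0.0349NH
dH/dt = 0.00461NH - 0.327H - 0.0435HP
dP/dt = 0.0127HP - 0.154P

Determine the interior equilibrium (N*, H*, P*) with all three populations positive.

From dP/dt = 0: 0.0127H* = 0.154, so H* = 12.1.
From dN/dt = 0: 1.35(1 - N*/592) = 0.0349·12.1, giving N* = 592·(1 - 0.313) = 406.
From dH/dt = 0: 0.00461·406 - 0.327 = 0.0435P*, so P* = 1.55/0.0435 = 35.6.

N* ≈ 406, H* ≈ 12.1, P* ≈ 35.6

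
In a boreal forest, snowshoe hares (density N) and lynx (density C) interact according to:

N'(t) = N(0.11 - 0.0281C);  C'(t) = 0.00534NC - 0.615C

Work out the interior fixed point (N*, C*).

N* ≈ 115, C* ≈ 3.91

Set dC/dt = 0 with C > 0: 0.00534N - 0.615 = 0, so N* = 0.615/0.00534 = 115.
Set dN/dt = 0 with N > 0: 0.11 - 0.0281C = 0, so C* = 0.11/0.0281 = 3.91.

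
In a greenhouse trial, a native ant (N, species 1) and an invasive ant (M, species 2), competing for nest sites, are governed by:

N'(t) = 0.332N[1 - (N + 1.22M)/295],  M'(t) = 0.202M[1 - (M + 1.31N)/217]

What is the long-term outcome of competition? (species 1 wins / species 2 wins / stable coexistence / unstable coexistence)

Compare the nullcline intercepts: K1/α12 = 295/1.22 = 242 > K2 = 217; K2/α21 = 217/1.31 = 166 < K1 = 295.
Since the inequalities point opposite ways, species 1 can invade but species 2 cannot.

species 1 excludes species 2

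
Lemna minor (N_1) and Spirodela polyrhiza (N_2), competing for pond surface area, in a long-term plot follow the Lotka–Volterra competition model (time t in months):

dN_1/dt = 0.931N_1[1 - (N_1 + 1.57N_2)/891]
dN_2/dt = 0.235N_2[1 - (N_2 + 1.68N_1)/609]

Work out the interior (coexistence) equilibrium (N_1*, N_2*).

Setting both brackets to zero gives the nullclines N_1 + 1.57N_2 = 891 and 1.68N_1 + N_2 = 609.
Substituting N_2 = 609 - 1.68N_1 into the first: N_1(1 - 1.57·1.68) = 891 - 1.57·609.
So N_1* = -65.1/-1.64 = 39.8, and then N_2* = 609 - 1.68·39.8 = 542.

N_1* ≈ 39.8, N_2* ≈ 542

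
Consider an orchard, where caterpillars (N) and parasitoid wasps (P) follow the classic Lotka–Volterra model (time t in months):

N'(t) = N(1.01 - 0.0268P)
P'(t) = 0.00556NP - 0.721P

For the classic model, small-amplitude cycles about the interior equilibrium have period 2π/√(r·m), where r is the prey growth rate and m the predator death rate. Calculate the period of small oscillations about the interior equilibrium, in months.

T ≈ 7.36 months

Here r = 1.01 and m = 0.721, so r·m = 0.728.
ω = √0.728 = 0.853 per month, hence T = 2π/ω ≈ 7.36 months.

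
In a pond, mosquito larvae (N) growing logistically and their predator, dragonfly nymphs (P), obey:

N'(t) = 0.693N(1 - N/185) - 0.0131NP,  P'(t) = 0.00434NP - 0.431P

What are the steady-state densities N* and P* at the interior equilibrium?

N* ≈ 99.3, P* ≈ 24.5

From dP/dt = 0 with P > 0: 0.00434N* = 0.431, so N* = 99.3.
Substitute into dN/dt = 0: 0.693(1 - 99.3/185) = 0.0131P*.
The bracket is 0.463, giving P* = 0.321/0.0131 = 24.5.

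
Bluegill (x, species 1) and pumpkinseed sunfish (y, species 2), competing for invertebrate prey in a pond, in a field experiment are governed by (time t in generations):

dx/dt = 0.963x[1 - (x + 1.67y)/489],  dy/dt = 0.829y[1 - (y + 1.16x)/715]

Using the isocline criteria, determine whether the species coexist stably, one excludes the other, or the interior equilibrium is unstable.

species 2 excludes species 1

Compare the nullcline intercepts: K1/α12 = 489/1.67 = 293 < K2 = 715; K2/α21 = 715/1.16 = 616 > K1 = 489.
Since the inequalities point opposite ways, species 2 can invade but species 1 cannot.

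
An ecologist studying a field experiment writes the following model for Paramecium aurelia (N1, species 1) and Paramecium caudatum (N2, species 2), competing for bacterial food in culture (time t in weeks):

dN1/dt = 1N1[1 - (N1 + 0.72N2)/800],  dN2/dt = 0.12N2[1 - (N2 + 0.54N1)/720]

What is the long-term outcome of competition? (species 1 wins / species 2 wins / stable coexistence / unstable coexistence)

Compare the nullcline intercepts: K1/α12 = 800/0.72 = 1110 > K2 = 720; K2/α21 = 720/0.54 = 1330 > K1 = 800.
Since both inequalities hold, each species can invade when rare, so the interior equilibrium is stable.

stable coexistence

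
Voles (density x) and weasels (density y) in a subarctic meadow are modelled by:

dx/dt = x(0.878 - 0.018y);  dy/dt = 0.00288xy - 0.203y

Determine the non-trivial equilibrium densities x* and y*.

x* ≈ 70.5, y* ≈ 48.8

Set dy/dt = 0 with y > 0: 0.00288x - 0.203 = 0, so x* = 0.203/0.00288 = 70.5.
Set dx/dt = 0 with x > 0: 0.878 - 0.018y = 0, so y* = 0.878/0.018 = 48.8.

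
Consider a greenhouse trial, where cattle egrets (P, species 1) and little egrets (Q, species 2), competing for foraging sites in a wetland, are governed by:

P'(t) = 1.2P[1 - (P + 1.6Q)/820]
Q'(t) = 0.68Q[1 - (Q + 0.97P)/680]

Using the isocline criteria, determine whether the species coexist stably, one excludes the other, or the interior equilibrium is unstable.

Compare the nullcline intercepts: K1/α12 = 820/1.6 = 512 < K2 = 680; K2/α21 = 680/0.97 = 701 < K1 = 820.
Since both are reversed, neither can invade when rare; the interior point is a saddle.

unstable coexistence (outcome depends on initial conditions)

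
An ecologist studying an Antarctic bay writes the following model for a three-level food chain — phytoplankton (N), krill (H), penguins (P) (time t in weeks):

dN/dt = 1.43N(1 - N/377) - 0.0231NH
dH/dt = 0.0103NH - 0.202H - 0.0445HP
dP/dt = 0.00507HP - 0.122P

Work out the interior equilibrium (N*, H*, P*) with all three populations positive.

N* ≈ 230, H* ≈ 24.1, P* ≈ 48.8

From dP/dt = 0: 0.00507H* = 0.122, so H* = 24.1.
From dN/dt = 0: 1.43(1 - N*/377) = 0.0231·24.1, giving N* = 377·(1 - 0.389) = 230.
From dH/dt = 0: 0.0103·230 - 0.202 = 0.0445P*, so P* = 2.17/0.0445 = 48.8.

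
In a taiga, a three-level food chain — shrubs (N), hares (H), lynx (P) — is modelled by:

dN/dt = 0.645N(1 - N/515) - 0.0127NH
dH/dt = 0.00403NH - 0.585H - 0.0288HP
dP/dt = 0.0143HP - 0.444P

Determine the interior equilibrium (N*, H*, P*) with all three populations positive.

N* ≈ 200, H* ≈ 31, P* ≈ 7.7

From dP/dt = 0: 0.0143H* = 0.444, so H* = 31.
From dN/dt = 0: 0.645(1 - N*/515) = 0.0127·31, giving N* = 515·(1 - 0.611) = 200.
From dH/dt = 0: 0.00403·200 - 0.585 = 0.0288P*, so P* = 0.222/0.0288 = 7.7.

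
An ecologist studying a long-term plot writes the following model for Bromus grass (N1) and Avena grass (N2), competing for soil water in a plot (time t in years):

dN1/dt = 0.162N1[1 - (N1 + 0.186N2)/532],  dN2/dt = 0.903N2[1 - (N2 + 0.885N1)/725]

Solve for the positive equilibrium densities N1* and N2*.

N1* ≈ 475, N2* ≈ 304

Setting both brackets to zero gives the nullclines N1 + 0.186N2 = 532 and 0.885N1 + N2 = 725.
Substituting N2 = 725 - 0.885N1 into the first: N1(1 - 0.186·0.885) = 532 - 0.186·725.
So N1* = 397/0.835 = 475, and then N2* = 725 - 0.885·475 = 304.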